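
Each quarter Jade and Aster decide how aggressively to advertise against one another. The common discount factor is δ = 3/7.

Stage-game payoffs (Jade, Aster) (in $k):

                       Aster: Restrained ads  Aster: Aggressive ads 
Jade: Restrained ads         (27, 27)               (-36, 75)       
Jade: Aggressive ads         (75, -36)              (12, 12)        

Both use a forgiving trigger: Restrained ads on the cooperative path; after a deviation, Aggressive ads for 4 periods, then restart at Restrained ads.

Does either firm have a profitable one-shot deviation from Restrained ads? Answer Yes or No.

Yes

A one-shot deviation gives 75 now, then 12 for 4 periods, then back to 27.
Gain from deviating: (75−27) today; loss: (27−12) in each of the next 4 periods.
No-deviation condition: (27−12)(δ+…+δ^4) ≥ 75−27, i.e. δ+…+δ^4 ≥ 16/5.
At δ = 3/7: δ+…+δ^4 = 0.7247 < 3.2000.
So cooperation is not sustainable.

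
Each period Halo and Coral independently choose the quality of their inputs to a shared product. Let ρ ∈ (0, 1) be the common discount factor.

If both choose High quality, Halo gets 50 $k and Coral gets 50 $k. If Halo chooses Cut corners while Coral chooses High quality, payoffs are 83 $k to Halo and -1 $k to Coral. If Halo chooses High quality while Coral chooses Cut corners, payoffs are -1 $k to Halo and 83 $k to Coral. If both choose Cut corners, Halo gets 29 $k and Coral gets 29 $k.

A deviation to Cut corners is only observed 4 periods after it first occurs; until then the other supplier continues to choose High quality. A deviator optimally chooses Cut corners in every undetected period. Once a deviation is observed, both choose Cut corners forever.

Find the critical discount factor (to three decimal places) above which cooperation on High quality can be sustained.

The best deviation is to choose Cut corners for all 4 undetected periods, earning 83 each, then 29 forever once detected.
Deviation value: 83(1−ρ^4)/(1−ρ) + 29ρ^4/(1−ρ); cooperation value: 50/(1−ρ).
IC: 50 ≥ 83(1−ρ^4) + 29ρ^4 = 83 − 54ρ^4.
So ρ^4 ≥ 33/54 = 11/18, giving ρ ≥ (11/18)^(1/4) ≈ 0.884.

0.884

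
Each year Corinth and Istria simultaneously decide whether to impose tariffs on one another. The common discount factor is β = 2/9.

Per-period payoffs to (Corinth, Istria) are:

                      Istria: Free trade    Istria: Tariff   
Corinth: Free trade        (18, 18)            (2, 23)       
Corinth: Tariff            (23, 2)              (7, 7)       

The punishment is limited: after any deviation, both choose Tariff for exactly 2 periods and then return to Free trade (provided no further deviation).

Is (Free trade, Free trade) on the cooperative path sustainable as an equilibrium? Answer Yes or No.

No

A one-shot deviation gives 23 now, then 7 for 2 periods, then back to 18.
Gain from deviating: (23−18) today; loss: (18−7) in each of the next 2 periods.
No-deviation condition: (18−7)(β+…+β^2) ≥ 23−18, i.e. β+…+β^2 ≥ 5/11.
At β = 2/9: β+…+β^2 = 0.2716 < 0.4545.
So cooperation is not sustainable.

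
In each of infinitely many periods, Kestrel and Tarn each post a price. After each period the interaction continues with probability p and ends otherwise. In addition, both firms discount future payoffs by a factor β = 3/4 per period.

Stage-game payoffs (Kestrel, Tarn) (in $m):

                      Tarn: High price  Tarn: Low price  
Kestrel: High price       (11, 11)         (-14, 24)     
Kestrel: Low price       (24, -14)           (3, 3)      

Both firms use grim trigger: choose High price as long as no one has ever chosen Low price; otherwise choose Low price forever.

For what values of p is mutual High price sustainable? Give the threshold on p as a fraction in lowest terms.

With continuation probability p and discount β, the effective per-period discount factor is βp.
Grim-trigger IC: βp ≥ (24−11)/(24−3) = 13/21.
So p ≥ (13/21)/(3/4) = 52/63.

52/63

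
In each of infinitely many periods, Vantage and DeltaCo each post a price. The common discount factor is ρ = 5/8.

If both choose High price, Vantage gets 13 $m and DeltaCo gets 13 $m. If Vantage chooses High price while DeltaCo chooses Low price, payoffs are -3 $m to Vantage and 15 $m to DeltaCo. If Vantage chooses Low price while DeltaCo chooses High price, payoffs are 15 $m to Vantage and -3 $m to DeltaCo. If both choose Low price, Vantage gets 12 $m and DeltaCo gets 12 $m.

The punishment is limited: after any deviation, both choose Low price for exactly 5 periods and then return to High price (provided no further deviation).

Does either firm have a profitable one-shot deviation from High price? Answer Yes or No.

Yes

A one-shot deviation gives 15 now, then 12 for 5 periods, then back to 13.
Gain from deviating: (15−13) today; loss: (13−12) in each of the next 5 periods.
No-deviation condition: (13−12)(ρ+…+ρ^5) ≥ 15−13, i.e. ρ+…+ρ^5 ≥ 2.
At ρ = 5/8: ρ+…+ρ^5 = 1.5077 < 2.0000.
So cooperation is not sustainable.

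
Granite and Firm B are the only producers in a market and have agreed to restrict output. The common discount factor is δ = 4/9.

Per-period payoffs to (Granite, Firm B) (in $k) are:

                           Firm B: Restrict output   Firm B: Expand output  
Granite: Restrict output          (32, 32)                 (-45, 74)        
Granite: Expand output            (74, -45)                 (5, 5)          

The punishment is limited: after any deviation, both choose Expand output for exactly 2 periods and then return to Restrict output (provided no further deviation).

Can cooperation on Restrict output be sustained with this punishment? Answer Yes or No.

A one-shot deviation gives 74 now, then 5 for 2 periods, then back to 32.
Gain from deviating: (74−32) today; loss: (32−5) in each of the next 2 periods.
No-deviation condition: (32−5)(δ+…+δ^2) ≥ 74−32, i.e. δ+…+δ^2 ≥ 14/9.
At δ = 4/9: δ+…+δ^2 = 0.6420 < 1.5556.
So cooperation is not sustainable.

No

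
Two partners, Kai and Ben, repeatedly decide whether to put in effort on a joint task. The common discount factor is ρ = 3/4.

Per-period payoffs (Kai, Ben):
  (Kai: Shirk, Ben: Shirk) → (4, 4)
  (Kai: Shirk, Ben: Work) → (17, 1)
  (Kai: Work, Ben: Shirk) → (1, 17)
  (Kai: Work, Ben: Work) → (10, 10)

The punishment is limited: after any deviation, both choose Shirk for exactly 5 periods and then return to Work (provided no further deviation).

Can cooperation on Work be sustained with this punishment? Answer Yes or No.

IC: ρ+…+ρ^5 ≥ (17−10)/(10−4) = 7/6.
At ρ = 3/4: partial sum = 2.2881 ≥ 1.1667. Cooperation sustainable.

Yes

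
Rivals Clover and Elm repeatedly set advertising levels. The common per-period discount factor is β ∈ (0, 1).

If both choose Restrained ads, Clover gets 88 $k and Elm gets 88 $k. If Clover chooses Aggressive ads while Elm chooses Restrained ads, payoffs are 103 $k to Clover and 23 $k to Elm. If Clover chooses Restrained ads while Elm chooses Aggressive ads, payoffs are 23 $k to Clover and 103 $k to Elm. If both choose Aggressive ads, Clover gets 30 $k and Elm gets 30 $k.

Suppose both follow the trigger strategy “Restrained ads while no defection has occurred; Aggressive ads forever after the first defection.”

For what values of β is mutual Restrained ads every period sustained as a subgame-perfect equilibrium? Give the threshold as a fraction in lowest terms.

15/73

88/(1−β) ≥ 103 + 30β/(1−β)
88 ≥ 103 − 73β
β ≥ 15/73.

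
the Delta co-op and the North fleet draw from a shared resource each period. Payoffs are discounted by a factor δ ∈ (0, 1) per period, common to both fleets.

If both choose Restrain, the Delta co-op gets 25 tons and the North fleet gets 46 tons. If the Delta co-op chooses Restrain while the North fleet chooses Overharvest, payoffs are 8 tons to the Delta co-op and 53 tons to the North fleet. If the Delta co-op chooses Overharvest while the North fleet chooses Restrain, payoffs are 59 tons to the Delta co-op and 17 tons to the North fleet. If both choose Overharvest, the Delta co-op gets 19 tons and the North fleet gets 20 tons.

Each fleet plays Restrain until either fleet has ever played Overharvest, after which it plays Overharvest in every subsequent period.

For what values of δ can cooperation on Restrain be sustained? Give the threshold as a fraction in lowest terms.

17/20

the Delta co-op's threshold: (59−25)/(59−19) = 17/20.
the North fleet's threshold: (53−46)/(53−20) = 7/33.
17/20 > 7/33, so the Delta co-op binds and δ* = 17/20.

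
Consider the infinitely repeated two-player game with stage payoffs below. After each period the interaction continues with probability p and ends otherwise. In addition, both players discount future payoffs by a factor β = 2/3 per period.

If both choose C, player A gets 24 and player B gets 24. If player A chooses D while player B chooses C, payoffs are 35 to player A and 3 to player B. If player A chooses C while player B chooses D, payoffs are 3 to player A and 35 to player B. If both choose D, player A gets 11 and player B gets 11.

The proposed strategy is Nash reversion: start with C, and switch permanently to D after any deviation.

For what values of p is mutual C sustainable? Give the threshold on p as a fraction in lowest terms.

11/16

Expected continuation weight on next period's payoff is β·p = 2/3·p, which plays the role of the discount factor.
Cooperation requires 2/3·p ≥ (35−24)/(35−11) = 11/24, hence p ≥ 11/16.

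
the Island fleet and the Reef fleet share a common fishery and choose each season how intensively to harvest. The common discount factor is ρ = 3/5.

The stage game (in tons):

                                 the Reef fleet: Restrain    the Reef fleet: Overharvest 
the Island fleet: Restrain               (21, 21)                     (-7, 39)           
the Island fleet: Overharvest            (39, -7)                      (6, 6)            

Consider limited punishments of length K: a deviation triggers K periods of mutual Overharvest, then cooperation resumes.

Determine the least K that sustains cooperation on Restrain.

IC: ρ(1−ρ^K)/(1−ρ) ≥ (39−21)/(21−6) = 6/5.
With ρ = 3/5: need 1 − ρ^K ≥ 6/5·(1−3/5)/(3/5), i.e. ρ^K ≤ 0.2000.
Since (3/5)^3 = 0.2160 and (3/5)^4 = 0.1296, the smallest such K is 4.

4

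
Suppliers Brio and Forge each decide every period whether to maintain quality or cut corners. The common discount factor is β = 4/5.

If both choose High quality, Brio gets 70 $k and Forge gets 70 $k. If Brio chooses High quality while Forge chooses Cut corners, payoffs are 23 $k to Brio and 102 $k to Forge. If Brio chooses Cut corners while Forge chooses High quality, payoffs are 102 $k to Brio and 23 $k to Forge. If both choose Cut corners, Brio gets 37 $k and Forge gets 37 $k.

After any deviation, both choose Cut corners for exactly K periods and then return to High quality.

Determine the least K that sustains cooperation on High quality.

2

IC: β(1−β^K)/(1−β) ≥ (102−70)/(70−37) = 32/33.
With β = 4/5: need 1 − β^K ≥ 32/33·(1−4/5)/(4/5), i.e. β^K ≤ 0.7576.
Since (4/5)^1 = 0.8000 and (4/5)^2 = 0.6400, the smallest such K is 2.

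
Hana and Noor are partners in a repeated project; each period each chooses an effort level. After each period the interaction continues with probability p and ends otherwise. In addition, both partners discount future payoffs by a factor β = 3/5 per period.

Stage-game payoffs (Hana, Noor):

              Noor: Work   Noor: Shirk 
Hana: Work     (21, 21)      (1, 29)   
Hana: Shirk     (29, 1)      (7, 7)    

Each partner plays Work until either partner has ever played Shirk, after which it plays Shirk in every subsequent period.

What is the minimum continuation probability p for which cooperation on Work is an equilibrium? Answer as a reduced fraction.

Expected continuation weight on next period's payoff is β·p = 3/5·p, which plays the role of the discount factor.
Cooperation requires 3/5·p ≥ (29−21)/(29−7) = 4/11, hence p ≥ 20/33.

20/33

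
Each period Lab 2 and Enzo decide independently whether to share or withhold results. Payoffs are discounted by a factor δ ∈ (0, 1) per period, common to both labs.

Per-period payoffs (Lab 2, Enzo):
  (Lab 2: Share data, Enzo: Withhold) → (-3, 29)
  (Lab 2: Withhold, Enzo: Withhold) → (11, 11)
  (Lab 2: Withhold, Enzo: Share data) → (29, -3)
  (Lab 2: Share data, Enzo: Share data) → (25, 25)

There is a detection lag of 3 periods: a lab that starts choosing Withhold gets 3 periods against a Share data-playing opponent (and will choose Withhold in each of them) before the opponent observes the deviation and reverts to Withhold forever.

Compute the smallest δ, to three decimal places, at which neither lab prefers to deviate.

A deviator earns 29 for 3 periods, then 11 forever; cooperating earns 25 forever. Multiplying the IC by (1−δ):
25 ≥ 29(1−δ^3) + 11δ^3, so 18·δ^3 ≥ 4 and δ^3 ≥ 2/9.
δ ≥ (2/9)^(1/3) ≈ 0.606.

0.606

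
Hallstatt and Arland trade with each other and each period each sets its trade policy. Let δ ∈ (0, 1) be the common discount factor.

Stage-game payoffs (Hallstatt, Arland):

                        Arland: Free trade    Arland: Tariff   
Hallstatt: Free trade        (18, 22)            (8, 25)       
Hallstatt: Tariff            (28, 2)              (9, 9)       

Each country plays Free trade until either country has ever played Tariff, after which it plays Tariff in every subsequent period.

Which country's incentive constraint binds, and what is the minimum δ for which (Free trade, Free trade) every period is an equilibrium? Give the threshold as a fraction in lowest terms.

Hallstatt: cooperation gives 18 each period; deviation gives 28 once then 9 forever.
  18/(1−δ) ≥ 28 + 9δ/(1−δ) ⇒ δ ≥ 10/19.
Arland: cooperation gives 22 each period; deviation gives 25 once then 9 forever.
  δ ≥ 3/16.
Both must hold, so the binding constraint is Hallstatt's: δ ≥ 10/19.

Hallstatt; δ ≥ 10/19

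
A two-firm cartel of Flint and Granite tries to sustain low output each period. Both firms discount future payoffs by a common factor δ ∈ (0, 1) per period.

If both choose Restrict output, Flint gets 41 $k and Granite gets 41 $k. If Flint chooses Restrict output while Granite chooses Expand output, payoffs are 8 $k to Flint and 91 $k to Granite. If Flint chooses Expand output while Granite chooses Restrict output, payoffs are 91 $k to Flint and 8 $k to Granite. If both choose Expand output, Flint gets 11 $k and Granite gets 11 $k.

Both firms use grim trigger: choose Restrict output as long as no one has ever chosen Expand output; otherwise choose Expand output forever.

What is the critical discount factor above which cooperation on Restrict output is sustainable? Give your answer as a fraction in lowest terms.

5/8

One-period gain from deviating is 91 − 41 = 50. The loss is 41 − 11 = 30 in every subsequent period, with present value 30·δ/(1−δ).
Deviation is unprofitable when 30·δ/(1−δ) ≥ 50, i.e. δ/(1−δ) ≥ 5/3.
Equivalently δ ≥ 50/(50+30) = 5/8.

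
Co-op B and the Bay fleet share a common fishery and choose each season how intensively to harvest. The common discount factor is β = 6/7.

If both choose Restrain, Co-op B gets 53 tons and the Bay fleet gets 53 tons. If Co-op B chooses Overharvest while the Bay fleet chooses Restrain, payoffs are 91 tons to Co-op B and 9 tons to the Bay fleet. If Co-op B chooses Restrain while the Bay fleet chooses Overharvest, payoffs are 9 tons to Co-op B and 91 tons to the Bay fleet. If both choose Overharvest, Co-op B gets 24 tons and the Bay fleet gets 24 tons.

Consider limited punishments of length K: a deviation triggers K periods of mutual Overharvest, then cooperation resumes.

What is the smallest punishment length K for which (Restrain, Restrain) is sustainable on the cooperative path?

No profitable deviation requires (53−24)(β+…+β^K) ≥ 91−53, i.e. β+…+β^K ≥ 38/29 ≈ 1.3103.
With β = 6/7, the partial sums are K=1: 0.8571, K=2: 1.5918.
K = 2 is the first length at which the sum reaches 1.3103.

2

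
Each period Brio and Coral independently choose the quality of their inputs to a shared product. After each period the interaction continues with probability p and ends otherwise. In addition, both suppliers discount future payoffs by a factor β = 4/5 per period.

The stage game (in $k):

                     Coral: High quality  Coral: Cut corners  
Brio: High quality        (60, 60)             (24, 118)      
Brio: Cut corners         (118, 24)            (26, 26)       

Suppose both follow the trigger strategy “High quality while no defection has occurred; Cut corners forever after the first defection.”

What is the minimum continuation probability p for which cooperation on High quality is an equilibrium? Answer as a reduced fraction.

With continuation probability p and discount β, the effective per-period discount factor is βp.
Grim-trigger IC: βp ≥ (118−60)/(118−26) = 29/46.
So p ≥ (29/46)/(4/5) = 145/184.

145/184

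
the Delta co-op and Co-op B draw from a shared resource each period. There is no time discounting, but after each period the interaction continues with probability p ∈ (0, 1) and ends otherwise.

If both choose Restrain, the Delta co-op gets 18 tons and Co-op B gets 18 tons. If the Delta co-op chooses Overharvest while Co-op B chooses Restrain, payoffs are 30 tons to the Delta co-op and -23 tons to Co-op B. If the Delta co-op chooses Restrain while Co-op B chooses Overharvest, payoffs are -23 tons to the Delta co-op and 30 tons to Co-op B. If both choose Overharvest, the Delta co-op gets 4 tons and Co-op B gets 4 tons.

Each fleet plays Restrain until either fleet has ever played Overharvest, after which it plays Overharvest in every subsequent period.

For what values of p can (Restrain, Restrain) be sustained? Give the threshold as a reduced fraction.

6/13

Expected cooperation value is 18 + p·18 + p²·18 + … = 18/(1−p); deviation gives 30 + p·4/(1−p).
18 ≥ 30(1−p) + 4p ⇒ 26p ≥ 12 ⇒ p ≥ 12/26 = 6/13.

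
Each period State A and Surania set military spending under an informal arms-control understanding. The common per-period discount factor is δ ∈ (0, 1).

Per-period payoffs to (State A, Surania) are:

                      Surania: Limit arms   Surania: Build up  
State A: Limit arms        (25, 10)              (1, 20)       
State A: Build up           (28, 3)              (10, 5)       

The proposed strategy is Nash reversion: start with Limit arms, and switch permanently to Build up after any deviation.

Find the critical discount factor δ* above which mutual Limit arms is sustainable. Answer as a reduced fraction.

State A: cooperation gives 25 each period; deviation gives 28 once then 10 forever.
  25/(1−δ) ≥ 28 + 10δ/(1−δ) ⇒ δ ≥ 3/18 = 1/6.
Surania: cooperation gives 10 each period; deviation gives 20 once then 5 forever.
  δ ≥ 10/15 = 2/3.
Both must hold, so the binding constraint is Surania's: δ ≥ 2/3.

2/3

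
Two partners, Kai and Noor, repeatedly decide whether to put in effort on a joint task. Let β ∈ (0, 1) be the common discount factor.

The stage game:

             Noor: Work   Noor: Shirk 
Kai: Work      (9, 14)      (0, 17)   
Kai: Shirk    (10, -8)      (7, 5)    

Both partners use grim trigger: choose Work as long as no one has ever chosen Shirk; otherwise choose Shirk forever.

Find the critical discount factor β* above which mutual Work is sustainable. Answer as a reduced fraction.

1/3

Kai: cooperation gives 9 each period; deviation gives 10 once then 7 forever.
  9/(1−β) ≥ 10 + 7β/(1−β) ⇒ β ≥ 1/3.
Noor: cooperation gives 14 each period; deviation gives 17 once then 5 forever.
  β ≥ 3/12 = 1/4.
Both must hold, so the binding constraint is Kai's: β ≥ 1/3.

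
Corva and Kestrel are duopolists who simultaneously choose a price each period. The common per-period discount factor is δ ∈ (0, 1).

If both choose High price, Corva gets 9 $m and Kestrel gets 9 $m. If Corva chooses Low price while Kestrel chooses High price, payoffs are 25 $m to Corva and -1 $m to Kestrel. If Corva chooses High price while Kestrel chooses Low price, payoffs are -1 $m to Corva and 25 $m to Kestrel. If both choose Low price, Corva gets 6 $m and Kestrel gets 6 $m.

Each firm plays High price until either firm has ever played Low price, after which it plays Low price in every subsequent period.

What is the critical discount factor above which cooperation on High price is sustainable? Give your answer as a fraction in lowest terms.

16/19

One-period gain from deviating is 25 − 9 = 16. The loss is 9 − 6 = 3 in every subsequent period, with present value 3·δ/(1−δ).
Deviation is unprofitable when 3·δ/(1−δ) ≥ 16, i.e. δ/(1−δ) ≥ 16/3.
Equivalently δ ≥ 16/(16+3) = 16/19.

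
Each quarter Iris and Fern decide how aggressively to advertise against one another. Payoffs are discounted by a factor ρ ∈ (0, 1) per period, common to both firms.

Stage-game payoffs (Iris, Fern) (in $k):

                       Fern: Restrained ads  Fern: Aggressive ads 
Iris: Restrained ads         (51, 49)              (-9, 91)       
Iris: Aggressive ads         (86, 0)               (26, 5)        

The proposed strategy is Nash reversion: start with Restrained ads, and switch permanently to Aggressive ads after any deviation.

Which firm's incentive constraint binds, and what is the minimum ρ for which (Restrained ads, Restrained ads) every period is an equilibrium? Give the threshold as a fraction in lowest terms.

Iris; ρ ≥ 7/12

Iris's threshold: (86−51)/(86−26) = 7/12.
Fern's threshold: (91−49)/(91−5) = 21/43.
7/12 > 21/43, so Iris binds and ρ* = 7/12.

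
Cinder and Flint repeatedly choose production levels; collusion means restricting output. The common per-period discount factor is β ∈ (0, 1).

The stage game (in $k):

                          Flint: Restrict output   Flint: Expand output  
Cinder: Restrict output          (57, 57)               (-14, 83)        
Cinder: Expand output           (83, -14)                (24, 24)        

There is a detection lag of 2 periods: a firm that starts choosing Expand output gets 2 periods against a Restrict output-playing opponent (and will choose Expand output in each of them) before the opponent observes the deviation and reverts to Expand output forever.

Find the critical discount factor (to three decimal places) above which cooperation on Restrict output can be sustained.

The best deviation is to choose Expand output for all 2 undetected periods, earning 83 each, then 24 forever once detected.
Deviation value: 83(1−β^2)/(1−β) + 24β^2/(1−β); cooperation value: 57/(1−β).
IC: 57 ≥ 83(1−β^2) + 24β^2 = 83 − 59β^2.
So β^2 ≥ 26/59, giving β ≥ (26/59)^(1/2) ≈ 0.664.

0.664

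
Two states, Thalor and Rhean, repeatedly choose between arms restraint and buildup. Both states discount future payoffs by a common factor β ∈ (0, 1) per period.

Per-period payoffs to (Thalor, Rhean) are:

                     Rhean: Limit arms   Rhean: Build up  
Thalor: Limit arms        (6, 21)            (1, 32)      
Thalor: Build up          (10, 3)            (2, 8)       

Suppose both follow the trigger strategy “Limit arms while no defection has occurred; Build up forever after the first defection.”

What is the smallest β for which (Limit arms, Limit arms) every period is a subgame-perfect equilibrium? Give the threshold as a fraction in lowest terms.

Thalor's threshold: (10−6)/(10−2) = 1/2.
Rhean's threshold: (32−21)/(32−8) = 11/24.
1/2 > 11/24, so Thalor binds and β* = 1/2.

1/2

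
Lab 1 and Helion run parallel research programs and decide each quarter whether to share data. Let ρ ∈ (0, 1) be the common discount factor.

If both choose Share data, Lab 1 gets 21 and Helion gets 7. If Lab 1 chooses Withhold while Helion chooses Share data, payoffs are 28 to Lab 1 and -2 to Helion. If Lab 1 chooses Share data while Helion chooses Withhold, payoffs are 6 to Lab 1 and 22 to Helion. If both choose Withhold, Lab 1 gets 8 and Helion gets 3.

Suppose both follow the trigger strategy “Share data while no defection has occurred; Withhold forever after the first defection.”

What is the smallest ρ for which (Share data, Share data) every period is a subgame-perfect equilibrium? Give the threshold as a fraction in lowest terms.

15/19

For Lab 1: deviation gain 28−21 = 7, per-period punishment loss 21−8 = 13. IC gives ρ ≥ 7/20.
For Helion: gain 15, loss 4 per period, so ρ ≥ 15/19.
The tighter constraint is Helion's, so cooperation needs ρ ≥ 15/19.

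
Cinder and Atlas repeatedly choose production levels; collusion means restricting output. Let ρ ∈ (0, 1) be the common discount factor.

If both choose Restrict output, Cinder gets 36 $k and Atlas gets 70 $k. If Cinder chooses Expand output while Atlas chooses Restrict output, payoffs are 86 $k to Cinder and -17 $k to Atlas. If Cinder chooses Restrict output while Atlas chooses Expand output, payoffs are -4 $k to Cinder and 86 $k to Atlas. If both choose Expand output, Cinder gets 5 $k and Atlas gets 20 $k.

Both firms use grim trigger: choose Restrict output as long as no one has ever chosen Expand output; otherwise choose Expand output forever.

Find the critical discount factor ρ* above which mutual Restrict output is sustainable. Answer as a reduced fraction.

50/81

Cinder's threshold: (86−36)/(86−5) = 50/81.
Atlas's threshold: (86−70)/(86−20) = 8/33.
50/81 > 8/33, so Cinder binds and ρ* = 50/81.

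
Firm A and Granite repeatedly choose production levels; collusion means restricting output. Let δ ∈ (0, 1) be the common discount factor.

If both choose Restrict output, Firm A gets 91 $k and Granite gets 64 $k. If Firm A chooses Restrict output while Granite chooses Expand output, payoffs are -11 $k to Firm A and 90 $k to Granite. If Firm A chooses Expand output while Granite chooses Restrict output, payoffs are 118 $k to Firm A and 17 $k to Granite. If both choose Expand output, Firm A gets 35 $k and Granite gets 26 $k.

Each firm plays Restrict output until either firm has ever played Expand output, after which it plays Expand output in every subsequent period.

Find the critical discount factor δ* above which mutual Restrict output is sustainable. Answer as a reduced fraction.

For Firm A: deviation gain 118−91 = 27, per-period punishment loss 91−35 = 56. IC gives δ ≥ 27/83.
For Granite: gain 26, loss 38 per period, so δ ≥ 26/64 = 13/32.
The tighter constraint is Granite's, so cooperation needs δ ≥ 13/32.

13/32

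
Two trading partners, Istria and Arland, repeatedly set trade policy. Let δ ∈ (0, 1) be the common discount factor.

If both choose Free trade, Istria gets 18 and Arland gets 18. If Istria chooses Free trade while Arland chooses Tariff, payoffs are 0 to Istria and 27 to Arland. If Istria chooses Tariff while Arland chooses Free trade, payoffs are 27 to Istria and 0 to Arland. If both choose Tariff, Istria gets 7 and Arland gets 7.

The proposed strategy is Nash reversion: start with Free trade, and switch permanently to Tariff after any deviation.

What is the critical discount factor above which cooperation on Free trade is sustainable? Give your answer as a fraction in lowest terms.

Cooperation forever yields 18 each period: 18/(1−δ).
Deviating yields 27 once, then 7 forever: 27 + 7δ/(1−δ).
No profitable deviation requires 18/(1−δ) ≥ 27 + 7δ/(1−δ).
Multiplying by (1−δ): 18 ≥ 27(1−δ) + 7δ = 27 − 20δ.
So 20δ ≥ 9, i.e. δ ≥ 9/20.

9/20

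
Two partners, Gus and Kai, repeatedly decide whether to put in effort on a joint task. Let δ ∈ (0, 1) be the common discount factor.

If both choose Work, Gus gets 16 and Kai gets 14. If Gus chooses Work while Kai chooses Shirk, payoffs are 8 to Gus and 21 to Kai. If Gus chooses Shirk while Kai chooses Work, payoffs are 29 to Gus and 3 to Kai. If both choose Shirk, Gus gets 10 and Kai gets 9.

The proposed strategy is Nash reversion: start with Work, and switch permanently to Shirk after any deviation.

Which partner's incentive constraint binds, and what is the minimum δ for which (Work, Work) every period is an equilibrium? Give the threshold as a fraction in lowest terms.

For Gus: deviation gain 29−16 = 13, per-period punishment loss 16−10 = 6. IC gives δ ≥ 13/19.
For Kai: gain 7, loss 5 per period, so δ ≥ 7/12.
The tighter constraint is Gus's, so cooperation needs δ ≥ 13/19.

Gus; δ ≥ 13/19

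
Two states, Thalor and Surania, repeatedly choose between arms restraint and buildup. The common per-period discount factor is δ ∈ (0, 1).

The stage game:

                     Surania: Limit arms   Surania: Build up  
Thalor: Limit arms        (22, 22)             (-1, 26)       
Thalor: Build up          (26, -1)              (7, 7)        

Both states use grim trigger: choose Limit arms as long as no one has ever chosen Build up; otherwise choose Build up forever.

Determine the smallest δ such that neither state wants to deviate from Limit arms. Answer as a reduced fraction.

22/(1−δ) ≥ 26 + 7δ/(1−δ)
22 ≥ 26 − 19δ
δ ≥ 4/19.

4/19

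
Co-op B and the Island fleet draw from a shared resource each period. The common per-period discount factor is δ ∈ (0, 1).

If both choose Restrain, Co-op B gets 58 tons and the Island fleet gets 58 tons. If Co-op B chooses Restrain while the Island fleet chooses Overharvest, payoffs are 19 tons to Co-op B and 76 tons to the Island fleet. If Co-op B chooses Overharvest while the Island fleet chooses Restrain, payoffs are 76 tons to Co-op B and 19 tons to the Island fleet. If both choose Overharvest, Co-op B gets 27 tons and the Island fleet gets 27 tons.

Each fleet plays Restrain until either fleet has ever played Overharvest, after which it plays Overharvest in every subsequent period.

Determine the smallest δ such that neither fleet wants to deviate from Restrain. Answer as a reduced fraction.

18/49

58/(1−δ) ≥ 76 + 27δ/(1−δ)
58 ≥ 76 − 49δ
δ ≥ 18/49.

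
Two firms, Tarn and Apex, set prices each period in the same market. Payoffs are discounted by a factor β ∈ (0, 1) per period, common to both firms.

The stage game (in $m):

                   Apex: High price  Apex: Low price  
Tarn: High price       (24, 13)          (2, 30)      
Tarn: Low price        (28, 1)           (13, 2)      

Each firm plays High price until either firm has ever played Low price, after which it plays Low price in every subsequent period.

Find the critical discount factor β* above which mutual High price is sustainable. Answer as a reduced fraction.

17/28

Tarn: cooperation gives 24 each period; deviation gives 28 once then 13 forever.
  24/(1−β) ≥ 28 + 13β/(1−β) ⇒ β ≥ 4/15.
Apex: cooperation gives 13 each period; deviation gives 30 once then 2 forever.
  β ≥ 17/28.
Both must hold, so the binding constraint is Apex's: β ≥ 17/28.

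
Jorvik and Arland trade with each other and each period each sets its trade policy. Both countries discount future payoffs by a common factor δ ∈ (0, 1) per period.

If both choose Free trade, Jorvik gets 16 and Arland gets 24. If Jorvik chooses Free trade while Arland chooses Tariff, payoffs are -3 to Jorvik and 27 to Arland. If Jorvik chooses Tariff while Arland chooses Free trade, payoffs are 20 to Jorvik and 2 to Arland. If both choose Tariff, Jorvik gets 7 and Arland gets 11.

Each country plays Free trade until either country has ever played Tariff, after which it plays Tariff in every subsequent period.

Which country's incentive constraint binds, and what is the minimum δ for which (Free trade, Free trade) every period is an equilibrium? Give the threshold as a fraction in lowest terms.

Jorvik; δ ≥ 4/13

For Jorvik: deviation gain 20−16 = 4, per-period punishment loss 16−7 = 9. IC gives δ ≥ 4/13.
For Arland: gain 3, loss 13 per period, so δ ≥ 3/16.
The tighter constraint is Jorvik's, so cooperation needs δ ≥ 4/13.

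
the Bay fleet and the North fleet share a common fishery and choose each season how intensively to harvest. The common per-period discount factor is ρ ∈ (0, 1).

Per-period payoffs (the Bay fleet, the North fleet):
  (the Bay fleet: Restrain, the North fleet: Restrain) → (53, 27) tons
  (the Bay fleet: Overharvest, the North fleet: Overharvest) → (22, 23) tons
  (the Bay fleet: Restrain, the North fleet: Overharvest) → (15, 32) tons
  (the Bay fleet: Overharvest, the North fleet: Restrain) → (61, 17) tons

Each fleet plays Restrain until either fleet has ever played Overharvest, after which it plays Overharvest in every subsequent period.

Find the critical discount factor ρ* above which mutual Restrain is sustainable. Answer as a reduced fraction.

For the Bay fleet: deviation gain 61−53 = 8, per-period punishment loss 53−22 = 31. IC gives ρ ≥ 8/39.
For the North fleet: gain 5, loss 4 per period, so ρ ≥ 5/9.
The tighter constraint is the North fleet's, so cooperation needs ρ ≥ 5/9.

5/9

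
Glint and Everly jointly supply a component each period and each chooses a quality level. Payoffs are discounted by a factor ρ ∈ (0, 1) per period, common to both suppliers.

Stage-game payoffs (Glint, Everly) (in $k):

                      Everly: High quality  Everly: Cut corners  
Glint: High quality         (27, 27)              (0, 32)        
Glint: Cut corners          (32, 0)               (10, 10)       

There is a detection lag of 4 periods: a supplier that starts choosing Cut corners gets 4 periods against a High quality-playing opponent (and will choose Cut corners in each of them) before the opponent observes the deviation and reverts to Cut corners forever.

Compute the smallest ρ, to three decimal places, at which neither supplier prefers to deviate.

0.690

Deviating for the 4 undetected periods gains 32−27 = 5 per period over cooperation, then loses 27−10 = 17 per period forever once punishment starts.
Gain: 5(1 + ρ + … + ρ^3); loss: 17·ρ^4/(1−ρ).
No profitable deviation ⇔ 5(1−ρ^4) ≤ 17·ρ^4, i.e. ρ^4 ≥ 5/(5+17) = 5/22.
Hence ρ ≥ (5/22)^(1/4) ≈ 0.690.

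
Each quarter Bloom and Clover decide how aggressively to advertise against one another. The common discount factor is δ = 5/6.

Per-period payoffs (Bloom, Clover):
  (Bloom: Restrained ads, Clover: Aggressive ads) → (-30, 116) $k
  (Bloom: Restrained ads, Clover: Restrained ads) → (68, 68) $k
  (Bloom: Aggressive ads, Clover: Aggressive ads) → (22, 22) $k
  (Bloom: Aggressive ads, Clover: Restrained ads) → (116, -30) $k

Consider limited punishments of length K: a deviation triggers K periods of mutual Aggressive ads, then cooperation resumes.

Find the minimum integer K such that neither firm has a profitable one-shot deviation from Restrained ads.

2

No profitable deviation requires (68−22)(δ+…+δ^K) ≥ 116−68, i.e. δ+…+δ^K ≥ 24/23 ≈ 1.0435.
With δ = 5/6, the partial sums are K=1: 0.8333, K=2: 1.5278.
K = 2 is the first length at which the sum reaches 1.0435.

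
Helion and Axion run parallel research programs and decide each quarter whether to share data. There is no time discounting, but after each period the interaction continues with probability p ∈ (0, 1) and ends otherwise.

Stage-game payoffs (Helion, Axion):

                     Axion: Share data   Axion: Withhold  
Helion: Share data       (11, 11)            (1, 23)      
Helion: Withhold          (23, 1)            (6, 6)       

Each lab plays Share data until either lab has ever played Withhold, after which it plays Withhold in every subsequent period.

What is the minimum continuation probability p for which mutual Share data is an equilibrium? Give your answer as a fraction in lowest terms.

Expected cooperation value is 11 + p·11 + p²·11 + … = 11/(1−p); deviation gives 23 + p·6/(1−p).
11 ≥ 23(1−p) + 6p ⇒ 17p ≥ 12 ⇒ p ≥ 12/17.

12/17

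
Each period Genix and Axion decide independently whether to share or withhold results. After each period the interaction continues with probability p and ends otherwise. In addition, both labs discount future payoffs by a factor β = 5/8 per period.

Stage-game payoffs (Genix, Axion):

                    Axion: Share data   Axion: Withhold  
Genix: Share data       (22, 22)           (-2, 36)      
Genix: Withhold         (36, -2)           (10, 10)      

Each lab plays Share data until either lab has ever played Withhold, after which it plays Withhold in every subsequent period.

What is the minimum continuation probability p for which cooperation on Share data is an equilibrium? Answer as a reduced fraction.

Expected continuation weight on next period's payoff is β·p = 5/8·p, which plays the role of the discount factor.
Cooperation requires 5/8·p ≥ (36−22)/(36−10) = 7/13, hence p ≥ 56/65.

56/65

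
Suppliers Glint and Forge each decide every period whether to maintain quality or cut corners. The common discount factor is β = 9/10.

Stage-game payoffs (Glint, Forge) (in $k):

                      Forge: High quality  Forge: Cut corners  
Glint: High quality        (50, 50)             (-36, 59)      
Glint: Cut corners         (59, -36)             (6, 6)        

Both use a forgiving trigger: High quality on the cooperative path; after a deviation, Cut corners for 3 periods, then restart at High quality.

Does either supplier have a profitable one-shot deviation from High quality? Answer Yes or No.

IC: β+…+β^3 ≥ (59−50)/(50−6) = 9/44.
At β = 9/10: partial sum = 2.4390 ≥ 0.2045. Cooperation sustainable.

No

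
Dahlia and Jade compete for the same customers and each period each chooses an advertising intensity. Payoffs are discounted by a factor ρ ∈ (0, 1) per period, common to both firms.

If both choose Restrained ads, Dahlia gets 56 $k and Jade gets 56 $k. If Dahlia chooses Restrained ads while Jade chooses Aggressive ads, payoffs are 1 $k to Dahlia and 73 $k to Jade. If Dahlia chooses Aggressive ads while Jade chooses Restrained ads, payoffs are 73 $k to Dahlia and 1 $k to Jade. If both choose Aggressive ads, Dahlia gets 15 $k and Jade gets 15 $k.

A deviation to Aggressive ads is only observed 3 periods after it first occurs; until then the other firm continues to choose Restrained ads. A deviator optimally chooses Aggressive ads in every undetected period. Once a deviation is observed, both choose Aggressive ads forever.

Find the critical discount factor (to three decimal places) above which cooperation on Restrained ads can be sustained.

Deviating for the 3 undetected periods gains 73−56 = 17 per period over cooperation, then loses 56−15 = 41 per period forever once punishment starts.
Gain: 17(1 + ρ + … + ρ^2); loss: 41·ρ^3/(1−ρ).
No profitable deviation ⇔ 17(1−ρ^3) ≤ 41·ρ^3, i.e. ρ^3 ≥ 17/(17+41) = 17/58.
Hence ρ ≥ (17/58)^(1/3) ≈ 0.664.

0.664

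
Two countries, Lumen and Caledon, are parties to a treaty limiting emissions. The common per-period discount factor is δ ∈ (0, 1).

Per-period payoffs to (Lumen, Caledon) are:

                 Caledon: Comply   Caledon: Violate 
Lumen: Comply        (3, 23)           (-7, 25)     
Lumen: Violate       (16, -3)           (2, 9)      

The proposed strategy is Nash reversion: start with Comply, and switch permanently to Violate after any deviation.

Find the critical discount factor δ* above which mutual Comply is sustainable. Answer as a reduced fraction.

13/14

Lumen's threshold: (16−3)/(16−2) = 13/14.
Caledon's threshold: (25−23)/(25−9) = 1/8.
13/14 > 1/8, so Lumen binds and δ* = 13/14.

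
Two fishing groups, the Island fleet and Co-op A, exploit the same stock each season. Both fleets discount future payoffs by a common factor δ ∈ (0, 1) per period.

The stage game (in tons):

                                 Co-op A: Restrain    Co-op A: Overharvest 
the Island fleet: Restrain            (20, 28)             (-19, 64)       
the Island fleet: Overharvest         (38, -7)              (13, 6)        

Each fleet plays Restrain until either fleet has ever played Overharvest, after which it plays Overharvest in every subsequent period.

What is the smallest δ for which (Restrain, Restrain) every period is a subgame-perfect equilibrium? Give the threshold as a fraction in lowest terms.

18/25

For the Island fleet: deviation gain 38−20 = 18, per-period punishment loss 20−13 = 7. IC gives δ ≥ 18/25.
For Co-op A: gain 36, loss 22 per period, so δ ≥ 36/58 = 18/29.
The tighter constraint is the Island fleet's, so cooperation needs δ ≥ 18/25.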